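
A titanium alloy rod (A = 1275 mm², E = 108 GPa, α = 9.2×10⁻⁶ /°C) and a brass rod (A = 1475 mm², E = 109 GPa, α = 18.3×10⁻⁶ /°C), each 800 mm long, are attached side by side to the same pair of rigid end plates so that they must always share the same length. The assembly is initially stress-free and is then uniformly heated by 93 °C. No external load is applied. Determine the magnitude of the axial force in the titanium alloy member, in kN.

P ≈ 62.8 kN (tensile in the titanium alloy)

Equilibrium of a rigid end plate with no external load gives equal and opposite internal forces ±P in the two members. Since α_{brass} > α_{titanium alloy}, heating drives the brass into compression and the titanium alloy into tension.
Setting the final lengths equal and cancelling L: (α₁ − α₂)ΔT = P/(A₁E₁) + P/(A₂E₂).
|α₁ − α₂|·ΔT = 9.1×10⁻⁶ × 93 = 0.0008463.
1/(A₁E₁) + 1/(A₂E₂) = 1/(1275×108×10³) + 1/(1475×109×10³) = 1.348×10⁻⁸ N⁻¹.
P = 0.0008463 / 1.348×10⁻⁸ = 62770 N = 62.77 kN.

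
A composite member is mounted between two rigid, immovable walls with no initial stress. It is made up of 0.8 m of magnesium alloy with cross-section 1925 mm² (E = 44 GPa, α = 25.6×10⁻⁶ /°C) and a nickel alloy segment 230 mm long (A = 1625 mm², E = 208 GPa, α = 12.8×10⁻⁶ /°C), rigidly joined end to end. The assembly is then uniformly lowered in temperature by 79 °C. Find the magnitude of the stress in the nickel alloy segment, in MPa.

If the supports were absent, the total length change would be Σ αᵢΔT Lᵢ = 25.6×10⁻⁶×79×800 + 12.8×10⁻⁶×79×230 = 1.85 mm.
Since the ends are fixed, an axial force P builds up, equal in every segment, with P · Σ Lᵢ/(AᵢEᵢ) = δ_free.
The series flexibility is Σ Lᵢ/(AᵢEᵢ) = 800/(1925×44×10³) + 230/(1625×208×10³) = 1.013×10⁻⁵ mm/N.
Hence P = δ_free / Σ(L/AE) = 1.85/1.013×10⁻⁵ = 182.8 kN (tensile).
σ_{nickel alloy} = P / A = 182800 / 1625 = 112.5 MPa.

σ ≈ 112 MPa (tensile)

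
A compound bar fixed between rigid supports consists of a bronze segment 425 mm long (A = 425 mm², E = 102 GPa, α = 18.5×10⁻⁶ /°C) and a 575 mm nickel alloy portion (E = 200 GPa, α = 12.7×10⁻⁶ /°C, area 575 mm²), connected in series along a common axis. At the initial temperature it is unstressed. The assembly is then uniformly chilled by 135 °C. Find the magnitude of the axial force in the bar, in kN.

P ≈ 138 kN (tensile)

If the supports were absent, the total length change would be Σ αᵢΔT Lᵢ = 18.5×10⁻⁶×135×425 + 12.7×10⁻⁶×135×575 = 2.047 mm.
Since the ends are fixed, an axial force P builds up, equal in every segment, with P · Σ Lᵢ/(AᵢEᵢ) = δ_free.
The series flexibility is Σ Lᵢ/(AᵢEᵢ) = 425/(425×102×10³) + 575/(575×200×10³) = 1.48×10⁻⁵ mm/N.
P = 2.047 / 1.48×10⁻⁵ = 138300 N = 138.3 kN, tensile.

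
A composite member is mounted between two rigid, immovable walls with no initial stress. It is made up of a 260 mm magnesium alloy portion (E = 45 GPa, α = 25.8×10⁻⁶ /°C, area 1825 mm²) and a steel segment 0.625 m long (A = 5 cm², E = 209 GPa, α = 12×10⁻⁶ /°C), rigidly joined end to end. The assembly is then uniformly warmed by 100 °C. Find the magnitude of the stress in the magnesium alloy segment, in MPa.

σ ≈ 85.1 MPa (compressive)

With the walls removed the bar would change length by δ_free = Σ αᵢΔT Lᵢ = 25.8×10⁻⁶×100×260 + 12×10⁻⁶×100×625 = 1.421 mm.
The walls prevent any net length change, so an axial force P (same in every segment) develops. Compatibility: P · Σ Lᵢ/(AᵢEᵢ) = δ_free.
The series flexibility is Σ Lᵢ/(AᵢEᵢ) = 260/(1825×45×10³) + 625/(500×209×10³) = 9.147×10⁻⁶ mm/N.
So P = 1.421 / 9.147×10⁻⁶ = 155.3 kN, compressive.
σ_{magnesium alloy} = P / A = 155300 / 1825 = 85.11 MPa.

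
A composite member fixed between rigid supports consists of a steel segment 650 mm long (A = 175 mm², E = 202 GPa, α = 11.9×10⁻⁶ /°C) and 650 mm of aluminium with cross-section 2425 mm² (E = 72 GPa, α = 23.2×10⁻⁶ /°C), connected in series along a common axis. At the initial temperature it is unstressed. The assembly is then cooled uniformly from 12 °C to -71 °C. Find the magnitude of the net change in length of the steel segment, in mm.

|ΔL| ≈ 0.933 mm

With the walls removed the bar would change length by δ_free = Σ αᵢΔT Lᵢ = 11.9×10⁻⁶×83×650 + 23.2×10⁻⁶×83×650 = 1.894 mm.
Since the ends are fixed, an axial force P builds up, equal in every segment, with P · Σ Lᵢ/(AᵢEᵢ) = δ_free.
Σ Lᵢ/(AᵢEᵢ) = 650/(175×202×10³) + 650/(2425×72×10³) = 2.211×10⁻⁵ mm/N.
So P = 1.894 / 2.211×10⁻⁵ = 85.65 kN, tensile.
For the steel segment, free thermal change = 11.9×10⁻⁶×83×650 = 0.642 mm and elastic change from P = 85650×650/(175×202×10³) = 1.575 mm; these oppose, so the net change is 0.933 mm (segment lengthens).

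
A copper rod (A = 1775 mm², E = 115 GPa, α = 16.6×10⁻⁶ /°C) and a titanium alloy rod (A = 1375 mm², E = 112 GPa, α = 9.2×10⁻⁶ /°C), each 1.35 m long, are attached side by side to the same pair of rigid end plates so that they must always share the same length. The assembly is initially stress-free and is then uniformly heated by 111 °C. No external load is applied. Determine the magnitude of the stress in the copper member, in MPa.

σ ≈ 40.6 MPa (compressive)

The copper has the larger α, so on heating it would change length more than the titanium alloy if both were free. The rigid plates force a common final length, so the copper is put into compression and the titanium alloy into tension, with equal and opposite forces P (no external load).
Setting the final lengths equal and cancelling L: (α₁ − α₂)ΔT = P/(A₁E₁) + P/(A₂E₂).
|α₁ − α₂|·ΔT = 7.4×10⁻⁶ × 111 = 0.0008214.
1/(A₁E₁) + 1/(A₂E₂) = 1/(1775×115×10³) + 1/(1375×112×10³) = 1.139×10⁻⁸ N⁻¹.
P = 0.0008214 / 1.139×10⁻⁸ = 72100 N = 72.1 kN.
σ_{copper} = P/A₁ = 72100/1775 = 40.62 MPa, compressive.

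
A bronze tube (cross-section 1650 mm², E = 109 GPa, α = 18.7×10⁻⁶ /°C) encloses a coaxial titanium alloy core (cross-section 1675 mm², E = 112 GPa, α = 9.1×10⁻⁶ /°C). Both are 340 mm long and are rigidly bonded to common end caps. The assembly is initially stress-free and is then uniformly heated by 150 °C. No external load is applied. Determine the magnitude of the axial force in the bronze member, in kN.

Both members must finish at the same length. With the larger α, the bronze tends to over-expand; the plates restrain it, putting the bronze in compression and the titanium alloy in tension. With no external load the two internal forces are equal and opposite, magnitude P.
Compatibility of the two members (thermal + elastic change equal): (α₁ − α₂)ΔT = P·[1/(A₁E₁) + 1/(A₂E₂)].
|α₁ − α₂|·ΔT = 9.6×10⁻⁶ × 150 = 0.00144.
1/(A₁E₁) + 1/(A₂E₂) = 1/(1650×109×10³) + 1/(1675×112×10³) = 1.089×10⁻⁸ N⁻¹.
P = 0.00144 / 1.089×10⁻⁸ = 132200 N = 132.2 kN.

P ≈ 132 kN (compressive in the bronze)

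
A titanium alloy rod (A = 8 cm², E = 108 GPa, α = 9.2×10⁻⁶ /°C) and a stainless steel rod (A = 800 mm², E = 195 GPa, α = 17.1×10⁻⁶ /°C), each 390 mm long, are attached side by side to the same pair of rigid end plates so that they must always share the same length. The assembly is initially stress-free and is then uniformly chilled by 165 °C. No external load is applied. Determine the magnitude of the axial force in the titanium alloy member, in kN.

Equilibrium of a rigid end plate with no external load gives equal and opposite internal forces ±P in the two members. Since α_{stainless steel} > α_{titanium alloy}, cooling drives the stainless steel into tension and the titanium alloy into compression.
Equating the net (thermal + elastic) strains gives |α₁ − α₂|·ΔT = P·[1/(A₁E₁) + 1/(A₂E₂)].
|α₁ − α₂|·ΔT = 7.9×10⁻⁶ × 165 = 0.001304.
1/(A₁E₁) + 1/(A₂E₂) = 1/(800×108×10³) + 1/(800×195×10³) = 1.798×10⁻⁸ N⁻¹.
So P = 0.001304 / 1.798×10⁻⁸ = 72.48 kN.

P ≈ 72.5 kN (compressive in the titanium alloy)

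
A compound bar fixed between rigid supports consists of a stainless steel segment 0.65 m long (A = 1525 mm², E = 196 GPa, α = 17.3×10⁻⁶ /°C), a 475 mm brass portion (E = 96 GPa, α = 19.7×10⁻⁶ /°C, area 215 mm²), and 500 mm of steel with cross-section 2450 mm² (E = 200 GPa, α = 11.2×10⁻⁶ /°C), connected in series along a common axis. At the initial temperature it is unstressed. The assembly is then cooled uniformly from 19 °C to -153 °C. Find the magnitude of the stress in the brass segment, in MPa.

σ ≈ 800 MPa (tensile)

With the walls removed the bar would change length by δ_free = Σ αᵢΔT Lᵢ = 17.3×10⁻⁶×172×650 + 19.7×10⁻⁶×172×475 + 11.2×10⁻⁶×172×500 = 4.507 mm.
The rigid supports impose zero overall length change; the single axial force P common to all segments must satisfy P Σ Lᵢ/(AᵢEᵢ) = δ_free.
Σ Lᵢ/(AᵢEᵢ) = 650/(1525×196×10³) + 475/(215×96×10³) + 500/(2450×200×10³) = 2.621×10⁻⁵ mm/N.
P = 4.507 / 2.621×10⁻⁵ = 172000 N = 172 kN, tensile.
σ_{brass} = P / A = 172000 / 215 = 799.8 MPa.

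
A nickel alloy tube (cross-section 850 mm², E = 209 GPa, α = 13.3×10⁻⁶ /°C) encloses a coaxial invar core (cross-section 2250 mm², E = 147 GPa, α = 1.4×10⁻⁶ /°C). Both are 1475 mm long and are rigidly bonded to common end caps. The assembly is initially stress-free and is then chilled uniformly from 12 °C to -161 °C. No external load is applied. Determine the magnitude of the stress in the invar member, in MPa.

σ ≈ 106 MPa (compressive)

Equilibrium of a rigid end plate with no external load gives equal and opposite internal forces ±P in the two members. Since α_{nickel alloy} > α_{invar}, cooling drives the nickel alloy into tension and the invar into compression.
Setting the final lengths equal and cancelling L: (α₁ − α₂)ΔT = P/(A₁E₁) + P/(A₂E₂).
|α₁ − α₂|·ΔT = 11.9×10⁻⁶ × 173 = 0.002059.
1/(A₁E₁) + 1/(A₂E₂) = 1/(850×209×10³) + 1/(2250×147×10³) = 8.652×10⁻⁹ N⁻¹.
So P = 0.002059 / 8.652×10⁻⁹ = 237.9 kN.
σ_{invar} = P/A₂ = 237900/2250 = 105.7 MPa, compressive.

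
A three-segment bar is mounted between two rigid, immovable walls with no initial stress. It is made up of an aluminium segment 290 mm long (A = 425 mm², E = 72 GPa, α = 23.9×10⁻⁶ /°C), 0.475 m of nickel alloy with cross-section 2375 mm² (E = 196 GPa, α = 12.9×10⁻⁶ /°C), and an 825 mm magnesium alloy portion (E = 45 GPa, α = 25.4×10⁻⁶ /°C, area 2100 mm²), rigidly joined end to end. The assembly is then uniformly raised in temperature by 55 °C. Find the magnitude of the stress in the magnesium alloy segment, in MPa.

With the walls removed the bar would change length by δ_free = Σ αᵢΔT Lᵢ = 23.9×10⁻⁶×55×290 + 12.9×10⁻⁶×55×475 + 25.4×10⁻⁶×55×825 = 1.871 mm.
The rigid supports impose zero overall length change; the single axial force P common to all segments must satisfy P Σ Lᵢ/(AᵢEᵢ) = δ_free.
Σ Lᵢ/(AᵢEᵢ) = 290/(425×72×10³) + 475/(2375×196×10³) + 825/(2100×45×10³) = 1.923×10⁻⁵ mm/N.
P = 1.871 / 1.923×10⁻⁵ = 97290 N = 97.29 kN, compressive.
σ_{magnesium alloy} = P / A = 97290 / 2100 = 46.33 MPa.

σ ≈ 46.3 MPa (compressive)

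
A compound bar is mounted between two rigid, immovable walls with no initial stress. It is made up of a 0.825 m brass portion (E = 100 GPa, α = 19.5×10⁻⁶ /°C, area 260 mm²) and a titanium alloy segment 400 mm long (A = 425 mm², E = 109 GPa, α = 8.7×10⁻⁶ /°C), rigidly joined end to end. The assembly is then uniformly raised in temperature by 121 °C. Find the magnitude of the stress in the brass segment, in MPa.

If the supports were absent, the total length change would be Σ αᵢΔT Lᵢ = 19.5×10⁻⁶×121×825 + 8.7×10⁻⁶×121×400 = 2.368 mm.
The walls prevent any net length change, so an axial force P (same in every segment) develops. Compatibility: P · Σ Lᵢ/(AᵢEᵢ) = δ_free.
The series flexibility is Σ Lᵢ/(AᵢEᵢ) = 825/(260×100×10³) + 400/(425×109×10³) = 4.037×10⁻⁵ mm/N.
Hence P = δ_free / Σ(L/AE) = 2.368/4.037×10⁻⁵ = 58.66 kN (compressive).
σ_{brass} = P / A = 58660 / 260 = 225.6 MPa.

σ ≈ 226 MPa (compressive)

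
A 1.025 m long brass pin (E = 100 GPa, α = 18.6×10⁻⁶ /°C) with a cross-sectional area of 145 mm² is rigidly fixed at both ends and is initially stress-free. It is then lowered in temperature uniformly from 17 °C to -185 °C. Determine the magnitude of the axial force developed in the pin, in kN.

With zero net strain, σ = E·αΔT = 100 GPa × 18.6×10⁻⁶ × 202 = 375.7 MPa.
Then P = σA = 375.7 × 145 mm² = 54.48 kN, tensile.

P ≈ 54.5 kN (tensile)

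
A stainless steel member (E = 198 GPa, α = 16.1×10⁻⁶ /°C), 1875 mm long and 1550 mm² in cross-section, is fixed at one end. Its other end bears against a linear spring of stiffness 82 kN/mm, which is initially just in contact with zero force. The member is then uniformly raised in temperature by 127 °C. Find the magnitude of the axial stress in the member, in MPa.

The unrestrained thermal change is αΔT L = 16.1×10⁻⁶ × 127 × 1875 = 3.834 mm.
With a force P in the spring, the elastic change of the member is PL/(AE) and that of the spring is P/k; compatibility requires their sum to equal δ_free.
So P = δ_free / [L/(AE) + 1/k] = 3.834 / [ 1875/(1550×198×10³) + 1/(82×10³) ].
P = 3.834 / 1.83×10⁻⁵ = 209400 N.
σ = P/A = 209400/1550 = 135.1 MPa.

σ ≈ 135 MPa (compressive)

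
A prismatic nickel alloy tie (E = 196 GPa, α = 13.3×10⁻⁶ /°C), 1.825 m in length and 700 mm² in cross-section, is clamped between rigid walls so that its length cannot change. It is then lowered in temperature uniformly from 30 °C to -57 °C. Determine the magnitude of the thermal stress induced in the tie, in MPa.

The supports are rigid, so the total axial strain is zero. The restrained thermal strain is ε = αΔT = 13.3×10⁻⁶ × 87 = 1157.1×10⁻⁶.
Hence σ = E·αΔT = 196×10³ × 1157.1×10⁻⁶ = 226.8 MPa, tensile.

σ ≈ 227 MPa (tensile)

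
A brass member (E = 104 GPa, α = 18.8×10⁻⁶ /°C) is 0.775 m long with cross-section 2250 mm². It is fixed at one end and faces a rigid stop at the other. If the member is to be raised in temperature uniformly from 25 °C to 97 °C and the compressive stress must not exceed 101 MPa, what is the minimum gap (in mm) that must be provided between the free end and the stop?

g ≈ 0.296 mm

With no wall the member would lengthen by αΔT L = 18.8×10⁻⁶ × 72 × 775 = 1.049 mm.
A stress of 101 MPa corresponds to the wall pushing the member back by σL/E = 101×775/(104×10³) = 0.7526 mm.
The gap must absorb the remainder: g_min = 1.049 − 0.7526 = 0.2964 mm.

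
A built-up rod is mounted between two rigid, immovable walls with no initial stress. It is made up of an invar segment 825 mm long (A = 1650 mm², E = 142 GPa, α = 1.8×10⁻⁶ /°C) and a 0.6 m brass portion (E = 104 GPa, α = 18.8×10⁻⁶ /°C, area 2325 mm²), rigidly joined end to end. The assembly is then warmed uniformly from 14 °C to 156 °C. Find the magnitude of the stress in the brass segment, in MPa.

σ ≈ 130 MPa (compressive)

With the walls removed the bar would change length by δ_free = Σ αᵢΔT Lᵢ = 1.8×10⁻⁶×142×825 + 18.8×10⁻⁶×142×600 = 1.813 mm.
The rigid supports impose zero overall length change; the single axial force P common to all segments must satisfy P Σ Lᵢ/(AᵢEᵢ) = δ_free.
The series flexibility is Σ Lᵢ/(AᵢEᵢ) = 825/(1650×142×10³) + 600/(2325×104×10³) = 6.003×10⁻⁶ mm/N.
So P = 1.813 / 6.003×10⁻⁶ = 302 kN, compressive.
σ_{brass} = P / A = 302000 / 2325 = 129.9 MPa.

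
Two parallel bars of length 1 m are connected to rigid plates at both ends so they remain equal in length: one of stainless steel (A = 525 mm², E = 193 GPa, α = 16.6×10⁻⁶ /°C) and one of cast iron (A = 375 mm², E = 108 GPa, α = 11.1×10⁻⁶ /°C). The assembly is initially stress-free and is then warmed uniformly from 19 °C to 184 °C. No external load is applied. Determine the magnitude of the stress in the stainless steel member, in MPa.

Both members must finish at the same length. With the larger α, the stainless steel tends to over-expand; the plates restrain it, putting the stainless steel in compression and the cast iron in tension. With no external load the two internal forces are equal and opposite, magnitude P.
Compatibility of the two members (thermal + elastic change equal): (α₁ − α₂)ΔT = P·[1/(A₁E₁) + 1/(A₂E₂)].
|α₁ − α₂|·ΔT = 5.5×10⁻⁶ × 165 = 0.0009075.
1/(A₁E₁) + 1/(A₂E₂) = 1/(525×193×10³) + 1/(375×108×10³) = 3.456×10⁻⁸ N⁻¹.
So P = 0.0009075 / 3.456×10⁻⁸ = 26.26 kN.
σ_{stainless steel} = P/A₁ = 26260/525 = 50.02 MPa, compressive.

σ ≈ 50 MPa (compressive)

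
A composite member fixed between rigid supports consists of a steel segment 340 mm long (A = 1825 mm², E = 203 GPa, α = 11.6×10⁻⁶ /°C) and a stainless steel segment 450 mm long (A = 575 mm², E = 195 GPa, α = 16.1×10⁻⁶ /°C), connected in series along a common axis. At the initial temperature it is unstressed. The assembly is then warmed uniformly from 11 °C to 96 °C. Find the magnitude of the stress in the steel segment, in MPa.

With the walls removed the bar would change length by δ_free = Σ αᵢΔT Lᵢ = 11.6×10⁻⁶×85×340 + 16.1×10⁻⁶×85×450 = 0.9511 mm.
The rigid supports impose zero overall length change; the single axial force P common to all segments must satisfy P Σ Lᵢ/(AᵢEᵢ) = δ_free.
Σ Lᵢ/(AᵢEᵢ) = 340/(1825×203×10³) + 450/(575×195×10³) = 4.931×10⁻⁶ mm/N.
So P = 0.9511 / 4.931×10⁻⁶ = 192.9 kN, compressive.
σ_{steel} = P / A = 192900 / 1825 = 105.7 MPa.

σ ≈ 106 MPa (compressive)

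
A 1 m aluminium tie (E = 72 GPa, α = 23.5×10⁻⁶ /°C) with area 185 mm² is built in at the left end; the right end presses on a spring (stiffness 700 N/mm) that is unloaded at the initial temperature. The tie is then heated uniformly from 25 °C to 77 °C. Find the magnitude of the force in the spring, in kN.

The unrestrained thermal change is αΔT L = 23.5×10⁻⁶ × 52 × 1000 = 1.222 mm.
With a force P in the spring, the elastic change of the tie is PL/(AE) and that of the spring is P/k; compatibility requires their sum to equal δ_free.
So P = δ_free / [L/(AE) + 1/k] = 1.222 / [ 1000/(185×72×10³) + 1/(700) ].
P = 1.222 / 0.001504 = 812.7 N.

P ≈ 0.813 kN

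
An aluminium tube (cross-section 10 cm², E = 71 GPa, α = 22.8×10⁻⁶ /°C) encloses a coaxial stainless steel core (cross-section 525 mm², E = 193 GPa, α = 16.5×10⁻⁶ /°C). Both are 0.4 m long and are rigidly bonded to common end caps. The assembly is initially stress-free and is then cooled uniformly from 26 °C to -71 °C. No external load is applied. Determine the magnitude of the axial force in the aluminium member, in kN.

P ≈ 25.5 kN (tensile in the aluminium)

The aluminium has the larger α, so on cooling it would change length more than the stainless steel if both were free. The rigid plates force a common final length, so the aluminium is put into tension and the stainless steel into compression, with equal and opposite forces P (no external load).
Setting the final lengths equal and cancelling L: (α₁ − α₂)ΔT = P/(A₁E₁) + P/(A₂E₂).
|α₁ − α₂|·ΔT = 6.3×10⁻⁶ × 97 = 0.0006111.
1/(A₁E₁) + 1/(A₂E₂) = 1/(1000×71×10³) + 1/(525×193×10³) = 2.395×10⁻⁸ N⁻¹.
P = 0.0006111 / 2.395×10⁻⁸ = 25510 N = 25.51 kN.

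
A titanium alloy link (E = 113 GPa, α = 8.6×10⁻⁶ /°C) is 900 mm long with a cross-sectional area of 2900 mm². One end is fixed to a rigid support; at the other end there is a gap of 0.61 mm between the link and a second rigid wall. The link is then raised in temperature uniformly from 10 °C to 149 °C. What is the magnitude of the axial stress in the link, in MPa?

σ ≈ 58.5 MPa (compressive)

If the wall were absent the link would grow by αΔT L = 8.6×10⁻⁶ × 139 × 900 = 1.076 mm.
The gap closes (δ_free > 0.61 mm) and the wall then resists a further 1.076 − 0.61 = 0.4659 mm of expansion.
That suppressed elongation corresponds to σ = E·Δ/L = 113×10³ × 0.4659/900 = 58.49 MPa.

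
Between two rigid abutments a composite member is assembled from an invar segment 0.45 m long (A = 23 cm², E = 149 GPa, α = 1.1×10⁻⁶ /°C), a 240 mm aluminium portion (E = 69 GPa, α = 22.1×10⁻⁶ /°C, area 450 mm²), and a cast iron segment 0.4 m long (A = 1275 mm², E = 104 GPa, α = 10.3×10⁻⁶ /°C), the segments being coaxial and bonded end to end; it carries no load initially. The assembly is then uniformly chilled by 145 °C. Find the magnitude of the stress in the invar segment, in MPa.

Free thermal contraction of the whole bar: Σ αᵢΔT Lᵢ = 1.1×10⁻⁶×145×450 + 22.1×10⁻⁶×145×240 + 10.3×10⁻⁶×145×400 = 1.438 mm.
The rigid supports impose zero overall length change; the single axial force P common to all segments must satisfy P Σ Lᵢ/(AᵢEᵢ) = δ_free.
The series flexibility is Σ Lᵢ/(AᵢEᵢ) = 450/(2300×149×10³) + 240/(450×69×10³) + 400/(1275×104×10³) = 1.206×10⁻⁵ mm/N.
Hence P = δ_free / Σ(L/AE) = 1.438/1.206×10⁻⁵ = 119.3 kN (tensile).
σ_{invar} = P / A = 119300 / 2300 = 51.86 MPa.

σ ≈ 51.9 MPa (tensile)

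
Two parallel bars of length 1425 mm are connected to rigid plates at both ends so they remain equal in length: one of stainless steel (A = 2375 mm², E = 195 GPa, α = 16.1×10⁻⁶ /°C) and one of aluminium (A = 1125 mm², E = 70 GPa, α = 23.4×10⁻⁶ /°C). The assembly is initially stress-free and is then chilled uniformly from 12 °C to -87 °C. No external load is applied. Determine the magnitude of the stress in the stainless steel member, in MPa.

σ ≈ 20.5 MPa (compressive)

Equilibrium of a rigid end plate with no external load gives equal and opposite internal forces ±P in the two members. Since α_{aluminium} > α_{stainless steel}, cooling drives the aluminium into tension and the stainless steel into compression.
Equating the net (thermal + elastic) strains gives |α₁ − α₂|·ΔT = P·[1/(A₁E₁) + 1/(A₂E₂)].
|α₁ − α₂|·ΔT = 7.3×10⁻⁶ × 99 = 0.0007227.
1/(A₁E₁) + 1/(A₂E₂) = 1/(2375×195×10³) + 1/(1125×70×10³) = 1.486×10⁻⁸ N⁻¹.
P = 0.0007227 / 1.486×10⁻⁸ = 48640 N = 48.64 kN.
σ_{stainless steel} = P/A₁ = 48640/2375 = 20.48 MPa, compressive.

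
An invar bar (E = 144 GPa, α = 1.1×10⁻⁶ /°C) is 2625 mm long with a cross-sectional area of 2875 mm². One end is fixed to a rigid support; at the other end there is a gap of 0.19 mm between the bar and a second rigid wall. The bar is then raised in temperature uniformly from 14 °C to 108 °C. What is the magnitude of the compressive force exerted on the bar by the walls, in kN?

Free thermal elongation = αΔT L = 1.1×10⁻⁶ × 94 × 2625 = 0.2714 mm.
After closing the 0.19 mm clearance, 0.2714 − 0.19 = 0.08143 mm of expansion remains to be suppressed by the wall.
That suppressed elongation corresponds to σ = E·Δ/L = 144×10³ × 0.08143/2625 = 4.467 MPa.
Force on the wall = σA = 4.467 × 2875 mm² = 12.84 kN.

P ≈ 12.8 kN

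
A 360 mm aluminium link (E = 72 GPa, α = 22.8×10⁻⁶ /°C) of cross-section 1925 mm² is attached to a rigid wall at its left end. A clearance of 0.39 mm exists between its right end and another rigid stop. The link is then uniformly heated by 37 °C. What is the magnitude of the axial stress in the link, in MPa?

If the wall were absent the link would grow by αΔT L = 22.8×10⁻⁶ × 37 × 360 = 0.3037 mm.
This is smaller than the 0.39 mm clearance, so the link expands freely without reaching the stop — the stress is zero.

σ ≈ 0 MPa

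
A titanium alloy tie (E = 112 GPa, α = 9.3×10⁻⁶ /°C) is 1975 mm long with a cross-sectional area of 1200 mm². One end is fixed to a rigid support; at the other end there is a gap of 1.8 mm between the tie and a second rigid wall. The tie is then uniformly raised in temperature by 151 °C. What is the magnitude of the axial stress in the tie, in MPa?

σ ≈ 55.2 MPa (compressive)

Free thermal elongation = αΔT L = 9.3×10⁻⁶ × 151 × 1975 = 2.773 mm.
After closing the 1.8 mm clearance, 2.773 − 1.8 = 0.9735 mm of expansion remains to be suppressed by the wall.
So σ = E(δ_free − g)/L = 112×10³ × 0.9735/1975 = 55.21 MPa.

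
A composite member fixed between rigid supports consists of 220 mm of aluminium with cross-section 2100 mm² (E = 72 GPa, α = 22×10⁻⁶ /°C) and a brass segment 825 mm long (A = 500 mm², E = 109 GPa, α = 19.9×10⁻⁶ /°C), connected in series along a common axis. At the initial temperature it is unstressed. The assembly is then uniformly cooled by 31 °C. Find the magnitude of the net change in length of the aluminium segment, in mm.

If the supports were absent, the total length change would be Σ αᵢΔT Lᵢ = 22×10⁻⁶×31×220 + 19.9×10⁻⁶×31×825 = 0.659 mm.
The rigid supports impose zero overall length change; the single axial force P common to all segments must satisfy P Σ Lᵢ/(AᵢEᵢ) = δ_free.
The series flexibility is Σ Lᵢ/(AᵢEᵢ) = 220/(2100×72×10³) + 825/(500×109×10³) = 1.659×10⁻⁵ mm/N.
P = 0.659 / 1.659×10⁻⁵ = 39720 N = 39.72 kN, tensile.
For the aluminium segment, free thermal change = 22×10⁻⁶×31×220 = 0.15 mm and elastic change from P = 39720×220/(2100×72×10³) = 0.05779 mm; these oppose, so the net change is 0.0923 mm (segment shortens).

|ΔL| ≈ 0.0923 mm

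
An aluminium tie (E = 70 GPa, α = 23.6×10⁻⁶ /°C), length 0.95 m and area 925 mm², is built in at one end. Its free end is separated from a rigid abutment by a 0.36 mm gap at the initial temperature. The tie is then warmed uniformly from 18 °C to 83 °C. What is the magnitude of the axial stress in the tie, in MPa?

σ ≈ 80.9 MPa (compressive)

Unrestrained expansion: δ_free = αΔT L = 23.6×10⁻⁶ × 65 × 950 = 1.457 mm.
After closing the 0.36 mm clearance, 1.457 − 0.36 = 1.097 mm of expansion remains to be suppressed by the wall.
So σ = E(δ_free − g)/L = 70×10³ × 1.097/950 = 80.85 MPa.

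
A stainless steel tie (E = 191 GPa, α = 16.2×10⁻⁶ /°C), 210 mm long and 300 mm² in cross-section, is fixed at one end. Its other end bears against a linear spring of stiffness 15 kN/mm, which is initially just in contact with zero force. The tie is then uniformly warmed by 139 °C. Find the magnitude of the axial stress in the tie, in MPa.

σ ≈ 22.4 MPa (compressive)

The unrestrained thermal change is αΔT L = 16.2×10⁻⁶ × 139 × 210 = 0.4729 mm.
Let P be the compressive force at the spring. The tie shortens elastically by PL/(AE) and the spring compresses by P/k; together these equal δ_free.
So P = δ_free / [L/(AE) + 1/k] = 0.4729 / [ 210/(300×191×10³) + 1/(15×10³) ].
P = 0.4729 / 7.033×10⁻⁵ = 6724 N.
σ = P/A = 6724/300 = 22.41 MPa.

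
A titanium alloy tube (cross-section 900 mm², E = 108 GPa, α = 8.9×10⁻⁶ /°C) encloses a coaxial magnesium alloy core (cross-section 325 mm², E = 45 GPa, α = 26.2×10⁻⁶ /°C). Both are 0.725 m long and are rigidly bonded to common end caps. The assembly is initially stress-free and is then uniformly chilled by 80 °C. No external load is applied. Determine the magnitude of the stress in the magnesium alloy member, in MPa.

Equilibrium of a rigid end plate with no external load gives equal and opposite internal forces ±P in the two members. Since α_{magnesium alloy} > α_{titanium alloy}, cooling drives the magnesium alloy into tension and the titanium alloy into compression.
Compatibility of the two members (thermal + elastic change equal): (α₁ − α₂)ΔT = P·[1/(A₁E₁) + 1/(A₂E₂)].
|α₁ − α₂|·ΔT = 17.3×10⁻⁶ × 80 = 0.001384.
1/(A₁E₁) + 1/(A₂E₂) = 1/(900×108×10³) + 1/(325×45×10³) = 7.866×10⁻⁸ N⁻¹.
P = 0.001384 / 7.866×10⁻⁸ = 17590 N = 17.59 kN.
σ_{magnesium alloy} = P/A₂ = 17590/325 = 54.13 MPa, tensile.

σ ≈ 54.1 MPa (tensile)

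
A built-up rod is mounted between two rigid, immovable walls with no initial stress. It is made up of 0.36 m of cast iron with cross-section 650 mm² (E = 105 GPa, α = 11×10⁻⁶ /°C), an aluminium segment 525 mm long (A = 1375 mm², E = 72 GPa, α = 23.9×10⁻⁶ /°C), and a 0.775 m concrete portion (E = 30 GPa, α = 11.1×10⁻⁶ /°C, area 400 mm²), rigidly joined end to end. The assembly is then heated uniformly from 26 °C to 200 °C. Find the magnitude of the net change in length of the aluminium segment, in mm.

|ΔL| ≈ 1.87 mm

If the supports were absent, the total length change would be Σ αᵢΔT Lᵢ = 11×10⁻⁶×174×360 + 23.9×10⁻⁶×174×525 + 11.1×10⁻⁶×174×775 = 4.369 mm.
Since the ends are fixed, an axial force P builds up, equal in every segment, with P · Σ Lᵢ/(AᵢEᵢ) = δ_free.
The series flexibility is Σ Lᵢ/(AᵢEᵢ) = 360/(650×105×10³) + 525/(1375×72×10³) + 775/(400×30×10³) = 7.516×10⁻⁵ mm/N.
P = 4.369 / 7.516×10⁻⁵ = 58130 N = 58.13 kN, compressive.
For the aluminium segment, free thermal change = 23.9×10⁻⁶×174×525 = 2.183 mm and elastic change from P = 58130×525/(1375×72×10³) = 0.3083 mm; these oppose, so the net change is 1.87 mm (segment lengthens).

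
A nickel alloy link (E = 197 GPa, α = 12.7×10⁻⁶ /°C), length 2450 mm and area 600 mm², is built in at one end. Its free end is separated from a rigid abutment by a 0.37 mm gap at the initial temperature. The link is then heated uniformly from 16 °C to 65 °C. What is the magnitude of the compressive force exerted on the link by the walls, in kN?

P ≈ 55.7 kN

Free thermal elongation = αΔT L = 12.7×10⁻⁶ × 49 × 2450 = 1.525 mm.
After closing the 0.37 mm clearance, 1.525 − 0.37 = 1.155 mm of expansion remains to be suppressed by the wall.
That suppressed elongation corresponds to σ = E·Δ/L = 197×10³ × 1.155/2450 = 92.84 MPa.
P = σA = 92.84 × 600 = 55.71 kN.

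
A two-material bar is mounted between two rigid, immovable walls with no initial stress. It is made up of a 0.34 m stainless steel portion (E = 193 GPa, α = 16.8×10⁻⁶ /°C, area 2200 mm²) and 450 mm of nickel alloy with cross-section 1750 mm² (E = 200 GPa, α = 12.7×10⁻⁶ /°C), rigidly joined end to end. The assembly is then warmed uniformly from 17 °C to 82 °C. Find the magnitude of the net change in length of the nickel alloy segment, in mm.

|ΔL| ≈ 0.0862 mm

With the walls removed the bar would change length by δ_free = Σ αᵢΔT Lᵢ = 16.8×10⁻⁶×65×340 + 12.7×10⁻⁶×65×450 = 0.7428 mm.
The walls prevent any net length change, so an axial force P (same in every segment) develops. Compatibility: P · Σ Lᵢ/(AᵢEᵢ) = δ_free.
The series flexibility is Σ Lᵢ/(AᵢEᵢ) = 340/(2200×193×10³) + 450/(1750×200×10³) = 2.086×10⁻⁶ mm/N.
P = 0.7428 / 2.086×10⁻⁶ = 356000 N = 356 kN, compressive.
For the nickel alloy segment, free thermal change = 12.7×10⁻⁶×65×450 = 0.3715 mm and elastic change from P = 356000×450/(1750×200×10³) = 0.4577 mm; these oppose, so the net change is 0.0862 mm (segment shortens).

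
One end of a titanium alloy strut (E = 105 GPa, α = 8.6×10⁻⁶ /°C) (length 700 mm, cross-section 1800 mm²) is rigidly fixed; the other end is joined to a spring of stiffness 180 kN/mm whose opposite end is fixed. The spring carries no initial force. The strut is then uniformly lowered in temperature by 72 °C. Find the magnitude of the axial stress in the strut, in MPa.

If the spring were absent the strut would shorten by αΔT L = 8.6×10⁻⁶ × 72 × 700 = 0.4334 mm.
With a force P in the spring, the elastic change of the strut is PL/(AE) and that of the spring is P/k; compatibility requires their sum to equal δ_free.
So P = δ_free / [L/(AE) + 1/k] = 0.4334 / [ 700/(1800×105×10³) + 1/(180×10³) ].
P = 0.4334 / 9.259×10⁻⁶ = 46810 N.
σ = P/A = 46810/1800 = 26.01 MPa.

σ ≈ 26 MPa (tensile)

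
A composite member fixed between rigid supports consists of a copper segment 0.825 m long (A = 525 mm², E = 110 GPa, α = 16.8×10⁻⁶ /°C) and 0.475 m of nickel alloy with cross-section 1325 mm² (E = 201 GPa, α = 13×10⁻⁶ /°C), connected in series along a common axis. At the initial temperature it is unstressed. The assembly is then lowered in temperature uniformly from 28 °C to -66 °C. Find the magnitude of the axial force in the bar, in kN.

P ≈ 117 kN (tensile)

With the walls removed the bar would change length by δ_free = Σ αᵢΔT Lᵢ = 16.8×10⁻⁶×94×825 + 13×10⁻⁶×94×475 = 1.883 mm.
The walls prevent any net length change, so an axial force P (same in every segment) develops. Compatibility: P · Σ Lᵢ/(AᵢEᵢ) = δ_free.
Σ Lᵢ/(AᵢEᵢ) = 825/(525×110×10³) + 475/(1325×201×10³) = 1.607×10⁻⁵ mm/N.
Hence P = δ_free / Σ(L/AE) = 1.883/1.607×10⁻⁵ = 117.2 kN (tensile).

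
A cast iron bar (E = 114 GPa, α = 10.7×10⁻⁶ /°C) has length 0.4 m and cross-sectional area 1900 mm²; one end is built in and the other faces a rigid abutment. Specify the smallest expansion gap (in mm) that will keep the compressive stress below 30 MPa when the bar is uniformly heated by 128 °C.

With no wall the bar would lengthen by αΔT L = 10.7×10⁻⁶ × 128 × 400 = 0.5478 mm.
A stress of 30 MPa corresponds to the wall pushing the bar back by σL/E = 30×400/(114×10³) = 0.1053 mm.
So the gap has to take up the difference, g_min = δ_free − σL/E = 0.5478 − 0.1053 = 0.4426 mm.

g ≈ 0.443 mm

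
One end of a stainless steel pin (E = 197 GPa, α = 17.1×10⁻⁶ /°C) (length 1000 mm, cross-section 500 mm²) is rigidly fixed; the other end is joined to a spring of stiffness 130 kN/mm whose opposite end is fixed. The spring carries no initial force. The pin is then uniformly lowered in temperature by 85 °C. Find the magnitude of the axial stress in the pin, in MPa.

σ ≈ 163 MPa (tensile)

Free thermal contraction: δ_free = αΔT L = 17.1×10⁻⁶ × 85 × 1000 = 1.454 mm.
Let P be the tensile force in the spring. The pin extends elastically by PL/(AE) and the spring stretches by P/k; together these equal δ_free.
P [ L/(AE) + 1/k ] = δ_free → P [ 1000/(500×197×10³) + 1/(130×10³) ] = 1.454.
P = 1.454 / 1.784×10⁻⁵ = 81450 N.
σ = P/A = 81450/500 = 162.9 MPa.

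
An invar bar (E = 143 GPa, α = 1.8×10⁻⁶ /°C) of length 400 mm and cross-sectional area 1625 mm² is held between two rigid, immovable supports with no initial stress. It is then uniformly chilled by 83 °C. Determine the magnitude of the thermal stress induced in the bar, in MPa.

Because both ends are immovable the net strain is zero, and the suppressed thermal strain is αΔT = 1.8×10⁻⁶ × 83 = 149.4×10⁻⁶.
Hence σ = E·αΔT = 143×10³ × 149.4×10⁻⁶ = 21.36 MPa, tensile.

σ ≈ 21.4 MPa (tensile)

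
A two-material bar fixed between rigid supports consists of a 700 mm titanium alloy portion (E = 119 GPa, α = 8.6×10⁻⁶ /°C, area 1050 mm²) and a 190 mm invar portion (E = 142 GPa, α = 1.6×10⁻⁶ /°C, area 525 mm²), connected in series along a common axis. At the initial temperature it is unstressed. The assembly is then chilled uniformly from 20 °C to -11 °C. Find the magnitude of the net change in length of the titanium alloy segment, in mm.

|ΔL| ≈ 0.0519 mm

Free thermal contraction of the whole bar: Σ αᵢΔT Lᵢ = 8.6×10⁻⁶×31×700 + 1.6×10⁻⁶×31×190 = 0.196 mm.
The walls prevent any net length change, so an axial force P (same in every segment) develops. Compatibility: P · Σ Lᵢ/(AᵢEᵢ) = δ_free.
The series flexibility is Σ Lᵢ/(AᵢEᵢ) = 700/(1050×119×10³) + 190/(525×142×10³) = 8.151×10⁻⁶ mm/N.
So P = 0.196 / 8.151×10⁻⁶ = 24.05 kN, tensile.
For the titanium alloy segment, free thermal change = 8.6×10⁻⁶×31×700 = 0.1866 mm and elastic change from P = 24050×700/(1050×119×10³) = 0.1347 mm; these oppose, so the net change is 0.0519 mm (segment shortens).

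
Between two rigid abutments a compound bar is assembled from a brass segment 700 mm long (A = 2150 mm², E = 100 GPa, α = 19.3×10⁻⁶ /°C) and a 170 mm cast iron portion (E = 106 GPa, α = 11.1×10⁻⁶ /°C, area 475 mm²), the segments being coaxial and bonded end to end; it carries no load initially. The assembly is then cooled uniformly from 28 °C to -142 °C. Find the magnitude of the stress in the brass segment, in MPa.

With the walls removed the bar would change length by δ_free = Σ αᵢΔT Lᵢ = 19.3×10⁻⁶×170×700 + 11.1×10⁻⁶×170×170 = 2.617 mm.
The rigid supports impose zero overall length change; the single axial force P common to all segments must satisfy P Σ Lᵢ/(AᵢEᵢ) = δ_free.
The series flexibility is Σ Lᵢ/(AᵢEᵢ) = 700/(2150×100×10³) + 170/(475×106×10³) = 6.632×10⁻⁶ mm/N.
Hence P = δ_free / Σ(L/AE) = 2.617/6.632×10⁻⁶ = 394.7 kN (tensile).
σ_{brass} = P / A = 394700 / 2150 = 183.6 MPa.

σ ≈ 184 MPa (tensile)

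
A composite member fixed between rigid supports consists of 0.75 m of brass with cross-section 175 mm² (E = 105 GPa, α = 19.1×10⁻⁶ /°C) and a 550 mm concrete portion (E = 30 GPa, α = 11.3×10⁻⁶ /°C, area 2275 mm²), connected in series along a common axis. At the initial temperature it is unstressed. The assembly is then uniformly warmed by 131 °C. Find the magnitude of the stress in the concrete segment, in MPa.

If the supports were absent, the total length change would be Σ αᵢΔT Lᵢ = 19.1×10⁻⁶×131×750 + 11.3×10⁻⁶×131×550 = 2.691 mm.
The rigid supports impose zero overall length change; the single axial force P common to all segments must satisfy P Σ Lᵢ/(AᵢEᵢ) = δ_free.
The series flexibility is Σ Lᵢ/(AᵢEᵢ) = 750/(175×105×10³) + 550/(2275×30×10³) = 4.887×10⁻⁵ mm/N.
So P = 2.691 / 4.887×10⁻⁵ = 55.05 kN, compressive.
σ_{concrete} = P / A = 55050 / 2275 = 24.2 MPa.

σ ≈ 24.2 MPa (compressive)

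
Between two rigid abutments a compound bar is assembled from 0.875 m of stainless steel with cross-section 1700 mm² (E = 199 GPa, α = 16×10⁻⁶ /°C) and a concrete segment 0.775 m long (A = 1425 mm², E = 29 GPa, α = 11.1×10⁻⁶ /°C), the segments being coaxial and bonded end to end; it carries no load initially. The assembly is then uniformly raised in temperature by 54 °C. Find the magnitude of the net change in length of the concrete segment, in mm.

Free thermal expansion of the whole bar: Σ αᵢΔT Lᵢ = 16×10⁻⁶×54×875 + 11.1×10⁻⁶×54×775 = 1.221 mm.
The walls prevent any net length change, so an axial force P (same in every segment) develops. Compatibility: P · Σ Lᵢ/(AᵢEᵢ) = δ_free.
The series flexibility is Σ Lᵢ/(AᵢEᵢ) = 875/(1700×199×10³) + 775/(1425×29×10³) = 2.134×10⁻⁵ mm/N.
P = 1.221 / 2.134×10⁻⁵ = 57190 N = 57.19 kN, compressive.
For the concrete segment, free thermal change = 11.1×10⁻⁶×54×775 = 0.4645 mm and elastic change from P = 57190×775/(1425×29×10³) = 1.073 mm; these oppose, so the net change is 0.608 mm (segment shortens).

|ΔL| ≈ 0.608 mm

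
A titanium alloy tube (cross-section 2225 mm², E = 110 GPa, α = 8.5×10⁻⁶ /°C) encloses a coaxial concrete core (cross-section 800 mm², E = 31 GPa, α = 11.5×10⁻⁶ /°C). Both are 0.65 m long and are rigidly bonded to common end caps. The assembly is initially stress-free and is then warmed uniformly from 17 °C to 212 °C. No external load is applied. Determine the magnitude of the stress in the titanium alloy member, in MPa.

σ ≈ 5.92 MPa (tensile)

Equilibrium of a rigid end plate with no external load gives equal and opposite internal forces ±P in the two members. Since α_{concrete} > α_{titanium alloy}, heating drives the concrete into compression and the titanium alloy into tension.
Equating the net (thermal + elastic) strains gives |α₁ − α₂|·ΔT = P·[1/(A₁E₁) + 1/(A₂E₂)].
|α₁ − α₂|·ΔT = 3×10⁻⁶ × 195 = 0.000585.
1/(A₁E₁) + 1/(A₂E₂) = 1/(2225×110×10³) + 1/(800×31×10³) = 4.441×10⁻⁸ N⁻¹.
So P = 0.000585 / 4.441×10⁻⁸ = 13.17 kN.
σ_{titanium alloy} = P/A₁ = 13170/2225 = 5.921 MPa, tensile.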